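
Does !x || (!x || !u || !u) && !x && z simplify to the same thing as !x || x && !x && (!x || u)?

Yes

E1: !x || (!x || !u || !u) && !x && z
    = !x || (!x || !u) && !x && z   — idempotence
    = !x || !x && z   — absorption
    = !x   — absorption
E2: !x || x && !x && (!x || u)
    = !x || x && !x   — absorption
    = !x   — complement / identity
Both reduce to !x, so they are equivalent.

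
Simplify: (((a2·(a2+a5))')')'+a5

(((a2·(a2+a5))')')'+a5
= (a2·(a2+a5))'+a5   [double negation]
= a2'+a5   [absorption]

a2'+a5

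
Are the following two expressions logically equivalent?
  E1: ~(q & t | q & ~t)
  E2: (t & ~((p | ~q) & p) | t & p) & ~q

No

E1: ~(q & t | q & ~t)
    = ~q
E2: (t & ~((p | ~q) & p) | t & p) & ~q
    = (t & ~p | t & p) & ~q
    = t & ~q
These differ: at p=0, q=0, t=0, E1 = 1 but E2 = 0.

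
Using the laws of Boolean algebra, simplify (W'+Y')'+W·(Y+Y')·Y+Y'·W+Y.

W+Y

(W'+Y')'+W·(Y+Y')·Y+Y'·W+Y
= (W'+Y')'+W·Y+Y'·W+Y   (complement / identity)
= (W'+Y')'+W+Y   (distribution)
= W·Y+W+Y   (De Morgan)
= W+Y   (absorption)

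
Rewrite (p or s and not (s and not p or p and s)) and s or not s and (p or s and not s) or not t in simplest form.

p or not t

(p or s and not (s and not p or p and s)) and s or not s and (p or s and not s) or not t
= (p or s and not s) and s or not s and (p or s and not s) or not t   [distribution]
= p or s and not s or not t   [distribution]
= p or not t   [complement / identity]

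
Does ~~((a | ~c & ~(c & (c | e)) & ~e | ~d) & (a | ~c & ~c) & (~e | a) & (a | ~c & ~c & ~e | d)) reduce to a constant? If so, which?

no

~~((a | ~c & ~(c & (c | e)) & ~e | ~d) & (a | ~c & ~c) & (~e | a) & (a | ~c & ~c & ~e | d))
= ~~((a | ~c & ~c & ~e | ~d) & (a | ~c & ~c) & (~e | a) & (a | ~c & ~c & ~e | d))   — absorption
= ~~((a | ~c & ~c & ~e | ~d) & (a | ~c & ~c & ~e) & (a | ~c & ~c & ~e | d))   — distribution
= ~~((a | ~c & ~c & ~e | ~d) & (a | ~c & ~c & ~e))   — absorption
= (a | ~c & ~c & ~e | ~d) & (a | ~c & ~c & ~e)   — double negation
= a | ~c & ~c & ~e   — absorption
= a | ~c & ~e   — idempotence
This depends on a, c, e, so it is not a constant.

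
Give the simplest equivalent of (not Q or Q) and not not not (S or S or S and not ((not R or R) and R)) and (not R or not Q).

(not Q or Q) and not not not (S or S or S and not ((not R or R) and R)) and (not R or not Q)
= (not Q or Q) and not not not (S or S or S and not R) and (not R or not Q)
= (not Q or Q) and not not not (S or S) and (not R or not Q)
= not not not (S or S) and (not R or not Q)
= not (S or S) and (not R or not Q)
= not S and (not R or not Q)

not S and (not R or not Q)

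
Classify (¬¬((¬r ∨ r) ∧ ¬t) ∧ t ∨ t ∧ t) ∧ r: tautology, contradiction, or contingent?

contingent

(¬¬((¬r ∨ r) ∧ ¬t) ∧ t ∨ t ∧ t) ∧ r
= (¬¬¬t ∧ t ∨ t ∧ t) ∧ r   — complement / identity
= (¬t ∧ t ∨ t ∧ t) ∧ r   — double negation
= t ∧ r   — distribution
This depends on r, t, so it is not a constant.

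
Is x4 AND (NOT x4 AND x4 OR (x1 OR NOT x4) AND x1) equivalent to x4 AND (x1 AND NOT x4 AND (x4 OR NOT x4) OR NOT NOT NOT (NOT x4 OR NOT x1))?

Yes

E1: x4 AND (NOT x4 AND x4 OR (x1 OR NOT x4) AND x1)
    = x4 AND (NOT x4 AND x4 OR x1)   (absorption)
    = x4 AND x1   (complement / identity)
E2: x4 AND (x1 AND NOT x4 AND (x4 OR NOT x4) OR NOT NOT NOT (NOT x4 OR NOT x1))
    = x4 AND (x1 AND NOT x4 OR NOT NOT NOT (NOT x4 OR NOT x1))   (complement / identity)
    = x4 AND (x1 AND NOT x4 OR NOT (NOT x4 OR NOT x1))   (double negation)
    = x4 AND (x1 AND NOT x4 OR x4 AND x1)   (De Morgan)
    = x4 AND x1   (distribution)
Both reduce to x4 AND x1, so they are equivalent.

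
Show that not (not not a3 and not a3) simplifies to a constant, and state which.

True

not (not not a3 and not a3)
= not a3 or a3   (De Morgan)
= True   (complement)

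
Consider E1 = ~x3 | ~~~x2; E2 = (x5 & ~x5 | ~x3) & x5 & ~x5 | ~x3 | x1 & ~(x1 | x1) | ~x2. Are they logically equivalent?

Yes

E1: ~x3 | ~~~x2
    = ~x3 | ~x2   (double negation)
E2: (x5 & ~x5 | ~x3) & x5 & ~x5 | ~x3 | x1 & ~(x1 | x1) | ~x2
    = x5 & ~x5 | ~x3 | x1 & ~(x1 | x1) | ~x2   (absorption)
    = ~x3 | x1 & ~(x1 | x1) | ~x2   (complement / identity)
    = ~x3 | x1 & ~x1 | ~x2   (idempotence)
    = ~x3 | ~x2   (complement / identity)
Both reduce to ~x3 | ~x2, so they are equivalent.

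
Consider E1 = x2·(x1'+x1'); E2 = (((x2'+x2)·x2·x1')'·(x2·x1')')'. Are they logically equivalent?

Yes

E1: x2·(x1'+x1')
    = x2·x1'   (idempotence)
E2: (((x2'+x2)·x2·x1')'·(x2·x1')')'
    = ((x2·x1')'·(x2·x1')')'   (complement / identity)
    = x2·x1'+x2·x1'   (De Morgan)
    = x2·x1'   (idempotence)
Both reduce to x2·x1', so they are equivalent.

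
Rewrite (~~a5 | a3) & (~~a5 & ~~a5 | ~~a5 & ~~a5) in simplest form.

(~~a5 | a3) & (~~a5 & ~~a5 | ~~a5 & ~~a5)
= (~~a5 | a3) & ~~a5 & ~~a5   — idempotence
= (~~a5 | a3) & ~~a5   — idempotence
= ~~a5   — absorption
= a5   — double negation

a5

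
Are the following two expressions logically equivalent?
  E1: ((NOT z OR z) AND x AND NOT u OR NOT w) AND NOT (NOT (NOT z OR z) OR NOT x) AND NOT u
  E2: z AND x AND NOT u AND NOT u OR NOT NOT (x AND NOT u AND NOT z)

E1: ((NOT z OR z) AND x AND NOT u OR NOT w) AND NOT (NOT (NOT z OR z) OR NOT x) AND NOT u
    = ((NOT z OR z) AND x AND NOT u OR NOT w) AND (NOT z OR z) AND x AND NOT u
    = (NOT z OR z) AND x AND NOT u
    = x AND NOT u
E2: z AND x AND NOT u AND NOT u OR NOT NOT (x AND NOT u AND NOT z)
    = z AND x AND NOT u AND NOT u OR x AND NOT u AND NOT z
    = z AND x AND NOT u OR x AND NOT u AND NOT z
    = x AND NOT u
Both reduce to x AND NOT u, so they are equivalent.

Yes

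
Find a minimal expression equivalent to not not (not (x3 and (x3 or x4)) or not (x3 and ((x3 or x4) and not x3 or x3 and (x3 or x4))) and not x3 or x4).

not x3 or x4

not not (not (x3 and (x3 or x4)) or not (x3 and ((x3 or x4) and not x3 or x3 and (x3 or x4))) and not x3 or x4)
= not not (not (x3 and (x3 or x4)) or not (x3 and (x3 or x4)) and not x3 or x4)
= not not (not (x3 and (x3 or x4)) or x4)
= not (x3 and (x3 or x4)) or x4
= not x3 or x4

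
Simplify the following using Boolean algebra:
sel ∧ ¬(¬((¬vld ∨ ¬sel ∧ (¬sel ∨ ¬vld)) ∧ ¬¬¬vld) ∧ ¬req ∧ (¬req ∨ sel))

sel ∧ (¬vld ∨ req)

sel ∧ ¬(¬((¬vld ∨ ¬sel ∧ (¬sel ∨ ¬vld)) ∧ ¬¬¬vld) ∧ ¬req ∧ (¬req ∨ sel))
= sel ∧ ¬(¬((¬vld ∨ ¬sel ∧ (¬sel ∨ ¬vld)) ∧ ¬¬¬vld) ∧ ¬req)   — absorption
= sel ∧ ¬(¬((¬vld ∨ ¬sel ∧ (¬sel ∨ ¬vld)) ∧ ¬vld) ∧ ¬req)   — double negation
= sel ∧ ((¬vld ∨ ¬sel ∧ (¬sel ∨ ¬vld)) ∧ ¬vld ∨ req)   — De Morgan
= sel ∧ ((¬vld ∨ ¬sel) ∧ ¬vld ∨ req)   — absorption
= sel ∧ (¬vld ∨ req)   — absorption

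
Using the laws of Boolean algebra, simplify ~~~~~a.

~a

~~~~~a
= ~~~a   [double negation]
= ~a   [double negation]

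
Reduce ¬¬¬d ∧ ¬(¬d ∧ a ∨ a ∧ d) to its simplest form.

¬¬¬d ∧ ¬(¬d ∧ a ∨ a ∧ d)
= ¬¬¬d ∧ ¬a   — distribution
= ¬d ∧ ¬a   — double negation

¬d ∧ ¬a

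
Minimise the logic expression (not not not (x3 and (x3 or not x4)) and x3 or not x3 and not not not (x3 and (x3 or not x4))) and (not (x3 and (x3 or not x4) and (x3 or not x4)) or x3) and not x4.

(not not not (x3 and (x3 or not x4)) and x3 or not x3 and not not not (x3 and (x3 or not x4))) and (not (x3 and (x3 or not x4) and (x3 or not x4)) or x3) and not x4
= not not not (x3 and (x3 or not x4)) and (not (x3 and (x3 or not x4) and (x3 or not x4)) or x3) and not x4   [distribution]
= not not not (x3 and (x3 or not x4)) and (not (x3 and (x3 or not x4)) or x3) and not x4   [idempotence]
= not (x3 and (x3 or not x4)) and (not (x3 and (x3 or not x4)) or x3) and not x4   [double negation]
= not (x3 and (x3 or not x4)) and not x4   [absorption]
= not x3 and not x4   [absorption]

not x3 and not x4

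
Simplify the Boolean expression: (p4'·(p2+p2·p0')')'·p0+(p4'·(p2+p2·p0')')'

(p4'·(p2+p2·p0')')'·p0+(p4'·(p2+p2·p0')')'
= (p4'·(p2+p2·p0')')'   (absorption)
= (p4'·p2')'   (absorption)
= p4+p2   (De Morgan)

p4+p2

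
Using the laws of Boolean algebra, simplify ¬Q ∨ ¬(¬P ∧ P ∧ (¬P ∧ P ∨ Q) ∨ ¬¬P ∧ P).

¬Q ∨ ¬(¬P ∧ P ∧ (¬P ∧ P ∨ Q) ∨ ¬¬P ∧ P)
= ¬Q ∨ ¬(¬P ∧ P ∨ ¬¬P ∧ P)   — absorption
= ¬Q ∨ ¬(¬P ∧ P ∨ P ∧ P)   — double negation
= ¬Q ∨ ¬P   — distribution

¬Q ∨ ¬P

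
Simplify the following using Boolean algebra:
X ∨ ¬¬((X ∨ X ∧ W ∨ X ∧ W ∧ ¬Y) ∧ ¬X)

X

X ∨ ¬¬((X ∨ X ∧ W ∨ X ∧ W ∧ ¬Y) ∧ ¬X)
= X ∨ ¬¬((X ∨ X ∧ W) ∧ ¬X)   — absorption
= X ∨ ¬¬(X ∧ ¬X)   — absorption
= X ∨ X ∧ ¬X   — double negation
= X   — complement / identity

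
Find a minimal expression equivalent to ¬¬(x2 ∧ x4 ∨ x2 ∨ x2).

¬¬(x2 ∧ x4 ∨ x2 ∨ x2)
= ¬¬(x2 ∨ x2)
= x2 ∨ x2
= x2

x2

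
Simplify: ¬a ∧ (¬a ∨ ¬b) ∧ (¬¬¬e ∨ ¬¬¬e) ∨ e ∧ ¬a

¬a

¬a ∧ (¬a ∨ ¬b) ∧ (¬¬¬e ∨ ¬¬¬e) ∨ e ∧ ¬a
= ¬a ∧ (¬¬¬e ∨ ¬¬¬e) ∨ e ∧ ¬a
= ¬a ∧ ¬¬¬e ∨ e ∧ ¬a
= ¬a ∧ ¬e ∨ e ∧ ¬a
= ¬a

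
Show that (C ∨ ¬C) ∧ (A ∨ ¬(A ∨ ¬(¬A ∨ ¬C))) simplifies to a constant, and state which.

True

(C ∨ ¬C) ∧ (A ∨ ¬(A ∨ ¬(¬A ∨ ¬C)))
= A ∨ ¬(A ∨ ¬(¬A ∨ ¬C))   [complement / identity]
= A ∨ ¬(A ∨ A ∧ C)   [De Morgan]
= A ∨ ¬A   [absorption]
= True   [complement]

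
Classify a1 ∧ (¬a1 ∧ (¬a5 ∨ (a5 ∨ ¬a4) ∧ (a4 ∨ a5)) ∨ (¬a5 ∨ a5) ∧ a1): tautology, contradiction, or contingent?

a1 ∧ (¬a1 ∧ (¬a5 ∨ (a5 ∨ ¬a4) ∧ (a4 ∨ a5)) ∨ (¬a5 ∨ a5) ∧ a1)
= a1 ∧ (¬a1 ∧ (¬a5 ∨ ¬a4 ∧ a4 ∨ a5) ∨ (¬a5 ∨ a5) ∧ a1)   [distribution]
= a1 ∧ (¬a1 ∧ (¬a5 ∨ a5) ∨ (¬a5 ∨ a5) ∧ a1)   [complement / identity]
= a1 ∧ (¬a5 ∨ a5)   [distribution]
= a1   [complement / identity]
This depends on a1, so it is not a constant.

contingent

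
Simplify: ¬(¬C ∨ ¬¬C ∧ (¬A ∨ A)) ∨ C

C

¬(¬C ∨ ¬¬C ∧ (¬A ∨ A)) ∨ C
= ¬(¬C ∨ ¬¬C) ∨ C   — complement / identity
= C ∧ ¬C ∨ C   — De Morgan
= C   — complement / identity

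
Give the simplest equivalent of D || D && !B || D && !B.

D || D && !B || D && !B
= D || D && !B   [idempotence]
= D   [absorption]

D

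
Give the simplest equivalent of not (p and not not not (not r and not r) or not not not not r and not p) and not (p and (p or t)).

not r and not p

not (p and not not not (not r and not r) or not not not not r and not p) and not (p and (p or t))
= not (p and not not not (not r and not r) or not not not not r and not p) and not p   [absorption]
= not (p and not not not not r or not not not not r and not p) and not p   [idempotence]
= not (p and not not r or not not not not r and not p) and not p   [double negation]
= not (p and not not r or not not r and not p) and not p   [double negation]
= not not not r and not p   [distribution]
= not r and not p   [double negation]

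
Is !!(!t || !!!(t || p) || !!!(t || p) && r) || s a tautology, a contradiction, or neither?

neither

!!(!t || !!!(t || p) || !!!(t || p) && r) || s
= !!(!t || !!!(t || p)) || s   (absorption)
= !!(!t || !(t || p)) || s   (double negation)
= !(t && (t || p)) || s   (De Morgan)
= !t || s   (absorption)
This depends on s, t, so it is not a constant.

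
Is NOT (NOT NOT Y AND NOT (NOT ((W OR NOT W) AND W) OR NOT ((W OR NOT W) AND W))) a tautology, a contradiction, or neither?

neither

NOT (NOT NOT Y AND NOT (NOT ((W OR NOT W) AND W) OR NOT ((W OR NOT W) AND W)))
= NOT (NOT NOT Y AND NOT NOT ((W OR NOT W) AND W))
= NOT (NOT NOT Y AND NOT NOT W)
= NOT Y OR NOT W
This depends on W, Y, so it is not a constant.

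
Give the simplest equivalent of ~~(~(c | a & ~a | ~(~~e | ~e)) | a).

~c | a

~~(~(c | a & ~a | ~(~~e | ~e)) | a)
= ~~(~(c | ~(~~e | ~e)) | a)   [complement / identity]
= ~~(~(c | ~e & e) | a)   [De Morgan]
= ~~(~c | a)   [complement / identity]
= ~c | a   [double negation]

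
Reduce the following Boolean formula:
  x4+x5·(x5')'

x4+x5

x4+x5·(x5')'
= x4+x5·x5   [double negation]
= x4+x5   [idempotence]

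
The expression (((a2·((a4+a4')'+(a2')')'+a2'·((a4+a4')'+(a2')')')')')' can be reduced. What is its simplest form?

a2

(((a2·((a4+a4')'+(a2')')'+a2'·((a4+a4')'+(a2')')')')')'
= (((((a4+a4')'+(a2')')')')')'   (distribution)
= ((((a4+a4')·a2')')')'   (De Morgan)
= (((a2')')')'   (complement / identity)
= (a2')'   (double negation)
= a2   (double negation)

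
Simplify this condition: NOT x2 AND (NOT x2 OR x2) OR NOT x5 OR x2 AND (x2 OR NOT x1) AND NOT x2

NOT x2 OR NOT x5

NOT x2 AND (NOT x2 OR x2) OR NOT x5 OR x2 AND (x2 OR NOT x1) AND NOT x2
= NOT x2 AND (NOT x2 OR x2) OR NOT x5 OR x2 AND NOT x2   (absorption)
= NOT x2 AND (NOT x2 OR x2) OR NOT x5   (complement / identity)
= NOT x2 OR NOT x5   (complement / identity)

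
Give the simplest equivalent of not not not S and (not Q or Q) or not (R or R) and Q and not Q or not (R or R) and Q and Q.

not S or not R and Q

not not not S and (not Q or Q) or not (R or R) and Q and not Q or not (R or R) and Q and Q
= not not not S and (not Q or Q) or not (R or R) and Q
= not S and (not Q or Q) or not (R or R) and Q
= not S and (not Q or Q) or not R and Q
= not S or not R and Q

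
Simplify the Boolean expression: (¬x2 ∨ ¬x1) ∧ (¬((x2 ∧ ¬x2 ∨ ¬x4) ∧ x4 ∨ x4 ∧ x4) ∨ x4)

¬x2 ∨ ¬x1

(¬x2 ∨ ¬x1) ∧ (¬((x2 ∧ ¬x2 ∨ ¬x4) ∧ x4 ∨ x4 ∧ x4) ∨ x4)
= (¬x2 ∨ ¬x1) ∧ (¬(¬x4 ∧ x4 ∨ x4 ∧ x4) ∨ x4)
= (¬x2 ∨ ¬x1) ∧ (¬x4 ∨ x4)
= ¬x2 ∨ ¬x1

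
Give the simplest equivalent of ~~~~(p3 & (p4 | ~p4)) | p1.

~~~~(p3 & (p4 | ~p4)) | p1
= ~~(p3 & (p4 | ~p4)) | p1   [double negation]
= p3 & (p4 | ~p4) | p1   [double negation]
= p3 | p1   [complement / identity]

p3 | p1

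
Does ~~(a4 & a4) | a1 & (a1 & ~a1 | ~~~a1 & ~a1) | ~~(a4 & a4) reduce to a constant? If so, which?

~~(a4 & a4) | a1 & (a1 & ~a1 | ~~~a1 & ~a1) | ~~(a4 & a4)
= ~~(a4 & a4) | a1 & (a1 & ~a1 | ~a1 & ~a1) | ~~(a4 & a4)
= ~~(a4 & a4) | a1 & ~a1 | ~~(a4 & a4)
= ~~(a4 & a4) | ~~(a4 & a4)
= ~~(a4 & a4)
= ~~a4
= a4
This depends on a4, so it is not a constant.

no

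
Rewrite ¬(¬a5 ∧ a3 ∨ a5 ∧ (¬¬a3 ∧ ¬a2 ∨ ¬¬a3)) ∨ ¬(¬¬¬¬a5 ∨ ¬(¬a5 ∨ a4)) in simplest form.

¬a3 ∨ ¬a5

¬(¬a5 ∧ a3 ∨ a5 ∧ (¬¬a3 ∧ ¬a2 ∨ ¬¬a3)) ∨ ¬(¬¬¬¬a5 ∨ ¬(¬a5 ∨ a4))
= ¬(¬a5 ∧ a3 ∨ a5 ∧ ¬¬a3) ∨ ¬(¬¬¬¬a5 ∨ ¬(¬a5 ∨ a4))   (absorption)
= ¬(¬a5 ∧ a3 ∨ a5 ∧ ¬¬a3) ∨ ¬¬¬a5 ∧ (¬a5 ∨ a4)   (De Morgan)
= ¬(¬a5 ∧ a3 ∨ a5 ∧ a3) ∨ ¬¬¬a5 ∧ (¬a5 ∨ a4)   (double negation)
= ¬(¬a5 ∧ a3 ∨ a5 ∧ a3) ∨ ¬a5 ∧ (¬a5 ∨ a4)   (double negation)
= ¬a3 ∨ ¬a5 ∧ (¬a5 ∨ a4)   (distribution)
= ¬a3 ∨ ¬a5   (absorption)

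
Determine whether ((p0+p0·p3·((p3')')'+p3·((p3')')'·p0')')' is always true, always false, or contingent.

contingent

((p0+p0·p3·((p3')')'+p3·((p3')')'·p0')')'
= ((p0+p3·((p3')')')')'   [distribution]
= p0+p3·((p3')')'   [double negation]
= p0+p3·p3'   [double negation]
= p0   [complement / identity]
This depends on p0, so it is not a constant.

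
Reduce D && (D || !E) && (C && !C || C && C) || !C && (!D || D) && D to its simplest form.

D

D && (D || !E) && (C && !C || C && C) || !C && (!D || D) && D
= D && (D || !E) && (C && !C || C && C) || !C && D   [complement / identity]
= D && (D || !E) && C || !C && D   [distribution]
= D && C || !C && D   [absorption]
= D   [distribution]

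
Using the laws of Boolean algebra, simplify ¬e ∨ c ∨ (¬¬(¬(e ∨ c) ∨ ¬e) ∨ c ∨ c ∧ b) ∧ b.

¬e ∨ c

¬e ∨ c ∨ (¬¬(¬(e ∨ c) ∨ ¬e) ∨ c ∨ c ∧ b) ∧ b
= ¬e ∨ c ∨ (¬¬(¬(e ∨ c) ∨ ¬e) ∨ c) ∧ b   — absorption
= ¬e ∨ c ∨ (¬((e ∨ c) ∧ e) ∨ c) ∧ b   — De Morgan
= ¬e ∨ c ∨ (¬e ∨ c) ∧ b   — absorption
= ¬e ∨ c   — absorption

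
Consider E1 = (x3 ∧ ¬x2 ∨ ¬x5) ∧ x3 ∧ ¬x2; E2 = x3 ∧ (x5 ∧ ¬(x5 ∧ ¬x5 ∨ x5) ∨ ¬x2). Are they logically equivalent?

E1: (x3 ∧ ¬x2 ∨ ¬x5) ∧ x3 ∧ ¬x2
    = x3 ∧ ¬x2   (absorption)
E2: x3 ∧ (x5 ∧ ¬(x5 ∧ ¬x5 ∨ x5) ∨ ¬x2)
    = x3 ∧ (x5 ∧ ¬x5 ∨ ¬x2)   (complement / identity)
    = x3 ∧ ¬x2   (complement / identity)
Both reduce to x3 ∧ ¬x2, so they are equivalent.

Yes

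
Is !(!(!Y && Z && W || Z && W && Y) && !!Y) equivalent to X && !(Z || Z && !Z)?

E1: !(!(!Y && Z && W || Z && W && Y) && !!Y)
    = !Y && Z && W || Z && W && Y || !Y
    = Z && W || !Y
E2: X && !(Z || Z && !Z)
    = X && !Z
These differ: at W=1, X=1, Y=0, Z=1, E1 = 1 but E2 = 0.

No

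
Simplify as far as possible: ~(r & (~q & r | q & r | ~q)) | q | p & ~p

~(r & (~q & r | q & r | ~q)) | q | p & ~p
= ~(r & (r | ~q)) | q | p & ~p   [distribution]
= ~(r & (r | ~q)) | q   [complement / identity]
= ~r | q   [absorption]

~r | q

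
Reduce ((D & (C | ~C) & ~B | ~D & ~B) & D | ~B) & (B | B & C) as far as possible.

((D & (C | ~C) & ~B | ~D & ~B) & D | ~B) & (B | B & C)
= ((D & ~B | ~D & ~B) & D | ~B) & (B | B & C)
= (~B & D | ~B) & (B | B & C)
= ~B & (B | B & C)
= ~B & B
= 0

0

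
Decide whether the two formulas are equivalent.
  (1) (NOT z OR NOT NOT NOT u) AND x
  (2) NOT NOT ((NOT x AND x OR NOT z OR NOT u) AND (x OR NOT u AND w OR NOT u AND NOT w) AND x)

E1: (NOT z OR NOT NOT NOT u) AND x
    = (NOT z OR NOT u) AND x   [double negation]
E2: NOT NOT ((NOT x AND x OR NOT z OR NOT u) AND (x OR NOT u AND w OR NOT u AND NOT w) AND x)
    = NOT NOT ((NOT z OR NOT u) AND (x OR NOT u AND w OR NOT u AND NOT w) AND x)   [complement / identity]
    = NOT NOT ((NOT z OR NOT u) AND (x OR NOT u) AND x)   [distribution]
    = (NOT z OR NOT u) AND (x OR NOT u) AND x   [double negation]
    = (NOT z OR NOT u) AND x   [absorption]
Both reduce to (NOT z OR NOT u) AND x, so they are equivalent.

Yes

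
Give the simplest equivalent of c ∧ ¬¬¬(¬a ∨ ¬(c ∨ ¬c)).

c ∧ a

c ∧ ¬¬¬(¬a ∨ ¬(c ∨ ¬c))
= c ∧ ¬¬(a ∧ (c ∨ ¬c))   — De Morgan
= c ∧ ¬¬a   — complement / identity
= c ∧ a   — double negation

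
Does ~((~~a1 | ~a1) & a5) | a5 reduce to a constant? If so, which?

yes, True

~((~~a1 | ~a1) & a5) | a5
= ~((a1 | ~a1) & a5) | a5   (double negation)
= ~a5 | a5   (complement / identity)
= 1   (complement)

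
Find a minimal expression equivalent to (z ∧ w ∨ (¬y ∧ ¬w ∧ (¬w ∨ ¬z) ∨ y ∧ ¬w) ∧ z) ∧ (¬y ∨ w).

z ∧ (¬y ∨ w)

(z ∧ w ∨ (¬y ∧ ¬w ∧ (¬w ∨ ¬z) ∨ y ∧ ¬w) ∧ z) ∧ (¬y ∨ w)
= (z ∧ w ∨ (¬y ∧ ¬w ∨ y ∧ ¬w) ∧ z) ∧ (¬y ∨ w)   [absorption]
= (z ∧ w ∨ ¬w ∧ z) ∧ (¬y ∨ w)   [distribution]
= z ∧ (¬y ∨ w)   [distribution]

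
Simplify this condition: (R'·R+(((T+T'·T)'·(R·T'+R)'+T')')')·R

(R'·R+(((T+T'·T)'·(R·T'+R)'+T')')')·R
= (R'·R+(((T+T'·T)'·R'+T')')')·R
= (((T+T'·T)'·R'+T')')'·R
= ((T'·R'+T')')'·R
= (T'·R'+T')·R
= T'·R

T'·R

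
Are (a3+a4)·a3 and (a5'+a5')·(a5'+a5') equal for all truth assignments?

E1: (a3+a4)·a3
    = a3   — absorption
E2: (a5'+a5')·(a5'+a5')
    = a5'+a5'   — idempotence
    = a5'   — idempotence
These differ: at a3=0, a4=0, a5=0, E1 = 0 but E2 = 1.

No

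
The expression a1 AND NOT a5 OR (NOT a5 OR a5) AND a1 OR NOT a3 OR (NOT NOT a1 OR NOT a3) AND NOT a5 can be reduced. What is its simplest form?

a1 OR NOT a3

a1 AND NOT a5 OR (NOT a5 OR a5) AND a1 OR NOT a3 OR (NOT NOT a1 OR NOT a3) AND NOT a5
= a1 AND NOT a5 OR (NOT a5 OR a5) AND a1 OR NOT a3 OR (a1 OR NOT a3) AND NOT a5   [double negation]
= a1 AND NOT a5 OR a1 OR NOT a3 OR (a1 OR NOT a3) AND NOT a5   [complement / identity]
= a1 OR NOT a3 OR (a1 OR NOT a3) AND NOT a5   [absorption]
= a1 OR NOT a3   [absorption]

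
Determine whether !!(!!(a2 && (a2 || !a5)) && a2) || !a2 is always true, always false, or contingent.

always true

!!(!!(a2 && (a2 || !a5)) && a2) || !a2
= !!(!!a2 && a2) || !a2   [absorption]
= !!a2 && a2 || !a2   [double negation]
= a2 && a2 || !a2   [double negation]
= a2 || !a2   [idempotence]
= true   [complement]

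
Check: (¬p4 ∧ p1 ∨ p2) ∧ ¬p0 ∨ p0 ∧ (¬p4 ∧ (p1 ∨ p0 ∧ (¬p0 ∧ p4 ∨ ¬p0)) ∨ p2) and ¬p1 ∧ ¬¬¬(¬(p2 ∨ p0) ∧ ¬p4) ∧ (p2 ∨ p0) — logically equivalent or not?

No

E1: (¬p4 ∧ p1 ∨ p2) ∧ ¬p0 ∨ p0 ∧ (¬p4 ∧ (p1 ∨ p0 ∧ (¬p0 ∧ p4 ∨ ¬p0)) ∨ p2)
    = (¬p4 ∧ p1 ∨ p2) ∧ ¬p0 ∨ p0 ∧ (¬p4 ∧ (p1 ∨ p0 ∧ ¬p0) ∨ p2)
    = (¬p4 ∧ p1 ∨ p2) ∧ ¬p0 ∨ p0 ∧ (¬p4 ∧ p1 ∨ p2)
    = ¬p4 ∧ p1 ∨ p2
E2: ¬p1 ∧ ¬¬¬(¬(p2 ∨ p0) ∧ ¬p4) ∧ (p2 ∨ p0)
    = ¬p1 ∧ ¬¬(p2 ∨ p0 ∨ p4) ∧ (p2 ∨ p0)
    = ¬p1 ∧ (p2 ∨ p0 ∨ p4) ∧ (p2 ∨ p0)
    = ¬p1 ∧ (p2 ∨ p0)
These differ: at p0=1, p1=1, p2=1, p4=0, E1 = 1 but E2 = 0.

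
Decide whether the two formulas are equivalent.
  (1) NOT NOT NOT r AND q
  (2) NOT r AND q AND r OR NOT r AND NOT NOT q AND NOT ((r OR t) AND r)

Yes

E1: NOT NOT NOT r AND q
    = NOT r AND q   (double negation)
E2: NOT r AND q AND r OR NOT r AND NOT NOT q AND NOT ((r OR t) AND r)
    = NOT r AND q AND r OR NOT r AND q AND NOT ((r OR t) AND r)   (double negation)
    = NOT r AND q AND r OR NOT r AND q AND NOT r   (absorption)
    = NOT r AND q   (distribution)
Both reduce to NOT r AND q, so they are equivalent.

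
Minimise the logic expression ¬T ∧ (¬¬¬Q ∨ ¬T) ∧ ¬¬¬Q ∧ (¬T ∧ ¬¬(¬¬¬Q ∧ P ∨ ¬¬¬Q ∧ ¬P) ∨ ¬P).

¬T ∧ (¬¬¬Q ∨ ¬T) ∧ ¬¬¬Q ∧ (¬T ∧ ¬¬(¬¬¬Q ∧ P ∨ ¬¬¬Q ∧ ¬P) ∨ ¬P)
= ¬T ∧ (¬¬¬Q ∨ ¬T) ∧ ¬¬¬Q ∧ (¬T ∧ ¬¬¬¬¬Q ∨ ¬P)
= ¬T ∧ ¬¬¬Q ∧ (¬T ∧ ¬¬¬¬¬Q ∨ ¬P)
= ¬T ∧ ¬¬¬Q ∧ (¬T ∧ ¬¬¬Q ∨ ¬P)
= ¬T ∧ ¬¬¬Q
= ¬T ∧ ¬Q

¬T ∧ ¬Q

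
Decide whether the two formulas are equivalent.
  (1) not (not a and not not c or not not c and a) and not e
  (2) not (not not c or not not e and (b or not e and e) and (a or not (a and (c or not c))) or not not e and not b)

E1: not (not a and not not c or not not c and a) and not e
    = not not not c and not e
    = not c and not e
E2: not (not not c or not not e and (b or not e and e) and (a or not (a and (c or not c))) or not not e and not b)
    = not (not not c or not not e and (b or not e and e) and (a or not a) or not not e and not b)
    = not (not not c or not not e and b and (a or not a) or not not e and not b)
    = not (not not c or not not e and b or not not e and not b)
    = not (not not c or not not e)
    = not c and not e
Both reduce to not c and not e, so they are equivalent.

Yes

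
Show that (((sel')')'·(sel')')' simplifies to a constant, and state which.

1

(((sel')')'·(sel')')'
= (sel'·(sel')')'   [double negation]
= sel+sel'   [De Morgan]
= 1   [complement]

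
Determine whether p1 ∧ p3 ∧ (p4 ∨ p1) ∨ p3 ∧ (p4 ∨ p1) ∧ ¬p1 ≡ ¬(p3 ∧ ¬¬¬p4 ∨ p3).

E1: p1 ∧ p3 ∧ (p4 ∨ p1) ∨ p3 ∧ (p4 ∨ p1) ∧ ¬p1
    = p3 ∧ (p4 ∨ p1)
E2: ¬(p3 ∧ ¬¬¬p4 ∨ p3)
    = ¬(p3 ∧ ¬p4 ∨ p3)
    = ¬p3
These differ: at p1=1, p3=0, p4=1, E1 = 0 but E2 = 1.

No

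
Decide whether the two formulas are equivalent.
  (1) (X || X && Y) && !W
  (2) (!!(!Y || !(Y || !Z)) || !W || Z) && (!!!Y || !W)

No

E1: (X || X && Y) && !W
    = X && !W   (absorption)
E2: (!!(!Y || !(Y || !Z)) || !W || Z) && (!!!Y || !W)
    = (!(Y && (Y || !Z)) || !W || Z) && (!!!Y || !W)   (De Morgan)
    = (!Y || !W || Z) && (!!!Y || !W)   (absorption)
    = (!Y || !W || Z) && (!Y || !W)   (double negation)
    = !Y || !W   (absorption)
These differ: at W=1, X=0, Y=0, Z=0, E1 = 0 but E2 = 1.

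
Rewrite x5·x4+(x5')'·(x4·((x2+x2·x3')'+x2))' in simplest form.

x5

x5·x4+(x5')'·(x4·((x2+x2·x3')'+x2))'
= x5·x4+(x5')'·(x4·(x2'+x2))'   (absorption)
= x5·x4+(x5')'·x4'   (complement / identity)
= x5·x4+x5·x4'   (double negation)
= x5   (distribution)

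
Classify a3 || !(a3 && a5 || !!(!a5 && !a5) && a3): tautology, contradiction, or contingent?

tautology

a3 || !(a3 && a5 || !!(!a5 && !a5) && a3)
= a3 || !(a3 && a5 || !(a5 || a5) && a3)   [De Morgan]
= a3 || !(a3 && a5 || !a5 && a3)   [idempotence]
= a3 || !a3   [distribution]
= true   [complement]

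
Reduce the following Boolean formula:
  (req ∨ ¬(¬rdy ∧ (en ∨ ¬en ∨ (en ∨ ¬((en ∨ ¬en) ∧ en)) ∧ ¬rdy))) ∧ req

(req ∨ ¬(¬rdy ∧ (en ∨ ¬en ∨ (en ∨ ¬((en ∨ ¬en) ∧ en)) ∧ ¬rdy))) ∧ req
= (req ∨ ¬(¬rdy ∧ (en ∨ ¬en ∨ (en ∨ ¬en) ∧ ¬rdy))) ∧ req   — complement / identity
= (req ∨ ¬(¬rdy ∧ (en ∨ ¬en))) ∧ req   — absorption
= (req ∨ ¬¬rdy) ∧ req   — complement / identity
= (req ∨ rdy) ∧ req   — double negation
= req   — absorption

req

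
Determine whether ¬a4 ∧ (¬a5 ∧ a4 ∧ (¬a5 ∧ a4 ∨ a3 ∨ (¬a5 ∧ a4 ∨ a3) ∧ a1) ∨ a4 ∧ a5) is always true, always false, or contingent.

¬a4 ∧ (¬a5 ∧ a4 ∧ (¬a5 ∧ a4 ∨ a3 ∨ (¬a5 ∧ a4 ∨ a3) ∧ a1) ∨ a4 ∧ a5)
= ¬a4 ∧ (¬a5 ∧ a4 ∧ (¬a5 ∧ a4 ∨ a3) ∨ a4 ∧ a5)   [absorption]
= ¬a4 ∧ (¬a5 ∧ a4 ∨ a4 ∧ a5)   [absorption]
= ¬a4 ∧ a4   [distribution]
= False   [complement]

always false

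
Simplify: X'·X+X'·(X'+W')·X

X'·X+X'·(X'+W')·X
= X'·X+X'·X
= X'·X
= 0

0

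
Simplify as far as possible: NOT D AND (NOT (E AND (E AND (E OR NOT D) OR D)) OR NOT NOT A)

NOT D AND (NOT (E AND (E AND (E OR NOT D) OR D)) OR NOT NOT A)
= NOT D AND (NOT (E AND (E OR D)) OR NOT NOT A)   (absorption)
= NOT D AND (NOT (E AND (E OR D)) OR A)   (double negation)
= NOT D AND (NOT E OR A)   (absorption)

NOT D AND (NOT E OR A)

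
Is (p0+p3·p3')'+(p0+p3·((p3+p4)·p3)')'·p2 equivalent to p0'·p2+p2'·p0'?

Yes

E1: (p0+p3·p3')'+(p0+p3·((p3+p4)·p3)')'·p2
    = (p0+p3·p3')'+(p0+p3·p3')'·p2   — absorption
    = (p0+p3·p3')'   — absorption
    = p0'   — complement / identity
E2: p0'·p2+p2'·p0'
    = p0'   — distribution
Both reduce to p0', so they are equivalent.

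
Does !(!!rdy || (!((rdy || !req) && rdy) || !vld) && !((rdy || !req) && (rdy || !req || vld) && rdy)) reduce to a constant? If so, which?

!(!!rdy || (!((rdy || !req) && rdy) || !vld) && !((rdy || !req) && (rdy || !req || vld) && rdy))
= !(!!rdy || (!((rdy || !req) && rdy) || !vld) && !((rdy || !req) && rdy))   (absorption)
= !(!!rdy || !((rdy || !req) && rdy))   (absorption)
= !rdy && (rdy || !req) && rdy   (De Morgan)
= !rdy && rdy   (absorption)
= false   (complement)

yes, False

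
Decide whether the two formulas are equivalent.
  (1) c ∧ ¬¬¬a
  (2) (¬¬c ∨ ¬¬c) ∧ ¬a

Yes

E1: c ∧ ¬¬¬a
    = c ∧ ¬a   [double negation]
E2: (¬¬c ∨ ¬¬c) ∧ ¬a
    = ¬¬c ∧ ¬a   [idempotence]
    = c ∧ ¬a   [double negation]
Both reduce to c ∧ ¬a, so they are equivalent.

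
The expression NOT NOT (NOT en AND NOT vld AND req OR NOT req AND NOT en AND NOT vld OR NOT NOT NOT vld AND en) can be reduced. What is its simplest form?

NOT vld

NOT NOT (NOT en AND NOT vld AND req OR NOT req AND NOT en AND NOT vld OR NOT NOT NOT vld AND en)
= NOT NOT (NOT en AND NOT vld OR NOT NOT NOT vld AND en)
= NOT NOT (NOT en AND NOT vld OR NOT vld AND en)
= NOT NOT NOT vld
= NOT vld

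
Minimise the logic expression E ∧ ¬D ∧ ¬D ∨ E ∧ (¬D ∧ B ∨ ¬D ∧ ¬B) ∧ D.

E ∧ ¬D ∧ ¬D ∨ E ∧ (¬D ∧ B ∨ ¬D ∧ ¬B) ∧ D
= E ∧ ¬D ∧ ¬D ∨ E ∧ ¬D ∧ D
= E ∧ ¬D

E ∧ ¬D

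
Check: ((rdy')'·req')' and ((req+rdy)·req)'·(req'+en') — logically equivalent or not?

No

E1: ((rdy')'·req')'
    = rdy'+req   (De Morgan)
E2: ((req+rdy)·req)'·(req'+en')
    = req'·(req'+en')   (absorption)
    = req'   (absorption)
These differ: at en=1, rdy=1, req=1, E1 = 1 but E2 = 0.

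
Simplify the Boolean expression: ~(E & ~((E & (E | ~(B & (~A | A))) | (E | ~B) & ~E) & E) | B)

~B

~(E & ~((E & (E | ~(B & (~A | A))) | (E | ~B) & ~E) & E) | B)
= ~(E & ~((E & (E | ~B) | (E | ~B) & ~E) & E) | B)   — complement / identity
= ~(E & ~((E | ~B) & E) | B)   — distribution
= ~(E & ~E | B)   — absorption
= ~B   — complement / identity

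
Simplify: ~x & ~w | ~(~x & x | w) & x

~w

~x & ~w | ~(~x & x | w) & x
= ~x & ~w | ~w & x   [complement / identity]
= ~w   [distribution]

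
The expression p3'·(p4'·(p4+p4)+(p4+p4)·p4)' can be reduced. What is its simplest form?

p3'·p4'

p3'·(p4'·(p4+p4)+(p4+p4)·p4)'
= p3'·(p4+p4)'   (distribution)
= p3'·p4'   (idempotence)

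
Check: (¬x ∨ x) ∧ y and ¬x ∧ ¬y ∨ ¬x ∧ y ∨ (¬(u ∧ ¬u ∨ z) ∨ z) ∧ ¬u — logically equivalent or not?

No

E1: (¬x ∨ x) ∧ y
    = y   (complement / identity)
E2: ¬x ∧ ¬y ∨ ¬x ∧ y ∨ (¬(u ∧ ¬u ∨ z) ∨ z) ∧ ¬u
    = ¬x ∨ (¬(u ∧ ¬u ∨ z) ∨ z) ∧ ¬u   (distribution)
    = ¬x ∨ (¬z ∨ z) ∧ ¬u   (complement / identity)
    = ¬x ∨ ¬u   (complement / identity)
These differ: at u=0, x=0, y=0, z=1, E1 = 0 but E2 = 1.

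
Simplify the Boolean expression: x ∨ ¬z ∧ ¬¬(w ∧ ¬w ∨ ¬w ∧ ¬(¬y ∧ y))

x ∨ ¬z ∧ ¬w

x ∨ ¬z ∧ ¬¬(w ∧ ¬w ∨ ¬w ∧ ¬(¬y ∧ y))
= x ∨ ¬z ∧ ¬¬(¬w ∧ ¬(¬y ∧ y))   [complement / identity]
= x ∨ ¬z ∧ ¬(w ∨ ¬y ∧ y)   [De Morgan]
= x ∨ ¬z ∧ ¬w   [complement / identity]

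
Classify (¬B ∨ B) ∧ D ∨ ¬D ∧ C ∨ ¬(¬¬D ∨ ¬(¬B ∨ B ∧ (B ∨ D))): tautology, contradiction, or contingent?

tautology

(¬B ∨ B) ∧ D ∨ ¬D ∧ C ∨ ¬(¬¬D ∨ ¬(¬B ∨ B ∧ (B ∨ D)))
= (¬B ∨ B) ∧ D ∨ ¬D ∧ C ∨ ¬(¬¬D ∨ ¬(¬B ∨ B))   [absorption]
= (¬B ∨ B) ∧ D ∨ ¬D ∧ C ∨ ¬D ∧ (¬B ∨ B)   [De Morgan]
= (¬B ∨ B) ∧ D ∨ ¬D ∧ C ∨ ¬D   [complement / identity]
= D ∨ ¬D ∧ C ∨ ¬D   [complement / identity]
= D ∨ ¬D   [absorption]
= True   [complement]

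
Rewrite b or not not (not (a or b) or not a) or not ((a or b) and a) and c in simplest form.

b or not not (not (a or b) or not a) or not ((a or b) and a) and c
= b or not ((a or b) and a) or not ((a or b) and a) and c   — De Morgan
= b or not ((a or b) and a)   — absorption
= b or not a   — absorption

b or not a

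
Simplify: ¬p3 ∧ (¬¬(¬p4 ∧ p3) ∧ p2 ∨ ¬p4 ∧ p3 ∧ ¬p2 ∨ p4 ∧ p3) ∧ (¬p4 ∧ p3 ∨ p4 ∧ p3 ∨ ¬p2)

¬p3 ∧ (¬¬(¬p4 ∧ p3) ∧ p2 ∨ ¬p4 ∧ p3 ∧ ¬p2 ∨ p4 ∧ p3) ∧ (¬p4 ∧ p3 ∨ p4 ∧ p3 ∨ ¬p2)
= ¬p3 ∧ (¬p4 ∧ p3 ∧ p2 ∨ ¬p4 ∧ p3 ∧ ¬p2 ∨ p4 ∧ p3) ∧ (¬p4 ∧ p3 ∨ p4 ∧ p3 ∨ ¬p2)   [double negation]
= ¬p3 ∧ (¬p4 ∧ p3 ∨ p4 ∧ p3) ∧ (¬p4 ∧ p3 ∨ p4 ∧ p3 ∨ ¬p2)   [distribution]
= ¬p3 ∧ (¬p4 ∧ p3 ∨ p4 ∧ p3)   [absorption]
= ¬p3 ∧ p3   [distribution]
= False   [complement]

False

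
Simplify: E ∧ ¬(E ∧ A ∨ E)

E ∧ ¬(E ∧ A ∨ E)
= E ∧ ¬E   [absorption]
= False   [complement]

False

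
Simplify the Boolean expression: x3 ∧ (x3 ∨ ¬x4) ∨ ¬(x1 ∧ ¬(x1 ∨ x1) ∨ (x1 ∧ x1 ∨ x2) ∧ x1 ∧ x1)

x3 ∨ ¬x1

x3 ∧ (x3 ∨ ¬x4) ∨ ¬(x1 ∧ ¬(x1 ∨ x1) ∨ (x1 ∧ x1 ∨ x2) ∧ x1 ∧ x1)
= x3 ∧ (x3 ∨ ¬x4) ∨ ¬(x1 ∧ ¬(x1 ∨ x1) ∨ x1 ∧ x1)   (absorption)
= x3 ∧ (x3 ∨ ¬x4) ∨ ¬(x1 ∧ ¬x1 ∨ x1 ∧ x1)   (idempotence)
= x3 ∧ (x3 ∨ ¬x4) ∨ ¬x1   (distribution)
= x3 ∨ ¬x1   (absorption)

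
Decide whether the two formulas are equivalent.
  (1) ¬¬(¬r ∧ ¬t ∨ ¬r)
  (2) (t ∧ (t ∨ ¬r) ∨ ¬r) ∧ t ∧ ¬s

E1: ¬¬(¬r ∧ ¬t ∨ ¬r)
    = ¬¬¬r   [absorption]
    = ¬r   [double negation]
E2: (t ∧ (t ∨ ¬r) ∨ ¬r) ∧ t ∧ ¬s
    = (t ∨ ¬r) ∧ t ∧ ¬s   [absorption]
    = t ∧ ¬s   [absorption]
These differ: at r=0, s=0, t=0, E1 = 1 but E2 = 0.

No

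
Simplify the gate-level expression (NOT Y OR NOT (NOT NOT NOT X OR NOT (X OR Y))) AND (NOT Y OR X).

NOT Y OR X

(NOT Y OR NOT (NOT NOT NOT X OR NOT (X OR Y))) AND (NOT Y OR X)
= (NOT Y OR NOT (NOT X OR NOT (X OR Y))) AND (NOT Y OR X)
= (NOT Y OR X AND (X OR Y)) AND (NOT Y OR X)
= (NOT Y OR X) AND (NOT Y OR X)
= NOT Y OR X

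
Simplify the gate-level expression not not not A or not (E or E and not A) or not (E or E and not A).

not not not A or not (E or E and not A) or not (E or E and not A)
= not not not A or not (E or E and not A)
= not A or not (E or E and not A)
= not A or not E

not A or not E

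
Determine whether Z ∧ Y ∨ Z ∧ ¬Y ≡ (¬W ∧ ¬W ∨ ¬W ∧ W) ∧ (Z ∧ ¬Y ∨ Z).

E1: Z ∧ Y ∨ Z ∧ ¬Y
    = Z   [distribution]
E2: (¬W ∧ ¬W ∨ ¬W ∧ W) ∧ (Z ∧ ¬Y ∨ Z)
    = ¬W ∧ (Z ∧ ¬Y ∨ Z)   [distribution]
    = ¬W ∧ Z   [absorption]
These differ: at W=1, Y=0, Z=1, E1 = 1 but E2 = 0.

No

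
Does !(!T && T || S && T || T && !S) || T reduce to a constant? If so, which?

!(!T && T || S && T || T && !S) || T
= !(S && T || T && !S) || T
= !T || T
= true

yes, True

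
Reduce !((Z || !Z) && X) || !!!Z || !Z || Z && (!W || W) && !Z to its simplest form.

!X || !Z

!((Z || !Z) && X) || !!!Z || !Z || Z && (!W || W) && !Z
= !((Z || !Z) && X) || !Z || !Z || Z && (!W || W) && !Z   — double negation
= !((Z || !Z) && X) || !Z || !Z || Z && !Z   — complement / identity
= !((Z || !Z) && X) || !Z || !Z   — complement / identity
= !X || !Z || !Z   — complement / identity
= !X || !Z   — idempotence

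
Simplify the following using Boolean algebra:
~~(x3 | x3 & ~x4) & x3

x3

~~(x3 | x3 & ~x4) & x3
= (x3 | x3 & ~x4) & x3   (double negation)
= x3 & x3   (absorption)
= x3   (idempotence)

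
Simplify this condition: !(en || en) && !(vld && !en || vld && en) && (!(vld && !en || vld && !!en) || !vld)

!(en || en) && !(vld && !en || vld && en) && (!(vld && !en || vld && !!en) || !vld)
= !en && !(vld && !en || vld && en) && (!(vld && !en || vld && !!en) || !vld)   [idempotence]
= !en && !(vld && !en || vld && en) && (!(vld && !en || vld && en) || !vld)   [double negation]
= !en && !(vld && !en || vld && en)   [absorption]
= !en && !vld   [distribution]

!en && !vld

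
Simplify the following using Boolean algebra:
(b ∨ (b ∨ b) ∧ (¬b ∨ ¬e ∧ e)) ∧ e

(b ∨ (b ∨ b) ∧ (¬b ∨ ¬e ∧ e)) ∧ e
= (b ∨ (b ∨ b) ∧ ¬b) ∧ e
= (b ∨ b ∧ ¬b) ∧ e
= b ∧ e

b ∧ e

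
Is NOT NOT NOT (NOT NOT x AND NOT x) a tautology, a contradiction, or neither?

tautology

NOT NOT NOT (NOT NOT x AND NOT x)
= NOT (NOT NOT x AND NOT x)
= NOT x OR x
= TRUE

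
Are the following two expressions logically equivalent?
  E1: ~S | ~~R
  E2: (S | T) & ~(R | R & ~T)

No

E1: ~S | ~~R
    = ~S | R
E2: (S | T) & ~(R | R & ~T)
    = (S | T) & ~R
These differ: at R=1, S=0, T=0, E1 = 1 but E2 = 0.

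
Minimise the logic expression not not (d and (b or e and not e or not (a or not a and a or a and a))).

d and (b or not a)

not not (d and (b or e and not e or not (a or not a and a or a and a)))
= not not (d and (b or e and not e or not (a or a)))   [distribution]
= d and (b or e and not e or not (a or a))   [double negation]
= d and (b or not (a or a))   [complement / identity]
= d and (b or not a)   [idempotence]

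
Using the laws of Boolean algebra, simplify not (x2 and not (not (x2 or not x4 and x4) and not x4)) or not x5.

not x2 or not x5

not (x2 and not (not (x2 or not x4 and x4) and not x4)) or not x5
= not (x2 and (x2 or not x4 and x4 or x4)) or not x5   [De Morgan]
= not (x2 and (x2 or x4)) or not x5   [complement / identity]
= not x2 or not x5   [absorption]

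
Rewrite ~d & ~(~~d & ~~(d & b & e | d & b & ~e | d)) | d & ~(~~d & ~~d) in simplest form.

~d

~d & ~(~~d & ~~(d & b & e | d & b & ~e | d)) | d & ~(~~d & ~~d)
= ~d & ~(~~d & ~~(d & b | d)) | d & ~(~~d & ~~d)
= ~d & ~(~~d & ~~d) | d & ~(~~d & ~~d)
= ~(~~d & ~~d)
= ~~~d
= ~d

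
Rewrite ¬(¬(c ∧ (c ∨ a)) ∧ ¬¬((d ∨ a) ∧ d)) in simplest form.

c ∨ ¬d

¬(¬(c ∧ (c ∨ a)) ∧ ¬¬((d ∨ a) ∧ d))
= c ∧ (c ∨ a) ∨ ¬((d ∨ a) ∧ d)   — De Morgan
= c ∧ (c ∨ a) ∨ ¬d   — absorption
= c ∨ ¬d   — absorption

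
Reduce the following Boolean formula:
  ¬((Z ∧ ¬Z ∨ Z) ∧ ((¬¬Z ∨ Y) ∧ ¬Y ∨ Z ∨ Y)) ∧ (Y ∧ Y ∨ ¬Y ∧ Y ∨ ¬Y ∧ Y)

¬((Z ∧ ¬Z ∨ Z) ∧ ((¬¬Z ∨ Y) ∧ ¬Y ∨ Z ∨ Y)) ∧ (Y ∧ Y ∨ ¬Y ∧ Y ∨ ¬Y ∧ Y)
= ¬((Z ∧ ¬Z ∨ Z) ∧ ((¬¬Z ∨ Y) ∧ ¬Y ∨ Z ∨ Y)) ∧ (Y ∧ Y ∨ ¬Y ∧ Y)
= ¬(Z ∧ ((¬¬Z ∨ Y) ∧ ¬Y ∨ Z ∨ Y)) ∧ (Y ∧ Y ∨ ¬Y ∧ Y)
= ¬(Z ∧ ((¬¬Z ∨ Y) ∧ ¬Y ∨ Z ∨ Y)) ∧ Y
= ¬(Z ∧ ((Z ∨ Y) ∧ ¬Y ∨ Z ∨ Y)) ∧ Y
= ¬(Z ∧ (Z ∨ Y)) ∧ Y
= ¬Z ∧ Y

¬Z ∧ Y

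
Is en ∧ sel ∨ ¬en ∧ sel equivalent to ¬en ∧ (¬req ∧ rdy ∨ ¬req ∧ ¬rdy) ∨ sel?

E1: en ∧ sel ∨ ¬en ∧ sel
    = sel
E2: ¬en ∧ (¬req ∧ rdy ∨ ¬req ∧ ¬rdy) ∨ sel
    = ¬en ∧ ¬req ∨ sel
These differ: at en=0, rdy=0, req=0, sel=0, E1 = 0 but E2 = 1.

No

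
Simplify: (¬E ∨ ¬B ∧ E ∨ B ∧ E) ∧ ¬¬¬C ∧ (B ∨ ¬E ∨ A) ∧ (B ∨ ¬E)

(¬E ∨ ¬B ∧ E ∨ B ∧ E) ∧ ¬¬¬C ∧ (B ∨ ¬E ∨ A) ∧ (B ∨ ¬E)
= (¬E ∨ ¬B ∧ E ∨ B ∧ E) ∧ ¬¬¬C ∧ (B ∨ ¬E)   [absorption]
= (¬E ∨ ¬B ∧ E ∨ B ∧ E) ∧ ¬C ∧ (B ∨ ¬E)   [double negation]
= (¬E ∨ E) ∧ ¬C ∧ (B ∨ ¬E)   [distribution]
= ¬C ∧ (B ∨ ¬E)   [complement / identity]

¬C ∧ (B ∨ ¬E)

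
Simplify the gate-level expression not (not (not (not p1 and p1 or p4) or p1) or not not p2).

(not p4 or p1) and not p2

not (not (not (not p1 and p1 or p4) or p1) or not not p2)
= not (not (not p4 or p1) or not not p2)
= (not p4 or p1) and not p2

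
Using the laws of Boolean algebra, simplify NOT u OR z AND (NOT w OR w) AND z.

NOT u OR z AND (NOT w OR w) AND z
= NOT u OR z AND z   (complement / identity)
= NOT u OR z   (idempotence)

NOT u OR z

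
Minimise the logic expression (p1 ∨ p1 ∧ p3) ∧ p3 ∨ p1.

(p1 ∨ p1 ∧ p3) ∧ p3 ∨ p1
= p1 ∧ p3 ∨ p1   (absorption)
= p1   (absorption)

p1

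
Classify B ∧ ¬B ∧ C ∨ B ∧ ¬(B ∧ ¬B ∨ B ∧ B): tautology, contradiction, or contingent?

contradiction

B ∧ ¬B ∧ C ∨ B ∧ ¬(B ∧ ¬B ∨ B ∧ B)
= B ∧ ¬B ∧ C ∨ B ∧ ¬B
= B ∧ ¬B
= False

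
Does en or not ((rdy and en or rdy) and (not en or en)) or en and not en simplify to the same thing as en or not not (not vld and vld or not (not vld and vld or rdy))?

Yes

E1: en or not ((rdy and en or rdy) and (not en or en)) or en and not en
    = en or not ((rdy and en or rdy) and (not en or en))   — complement / identity
    = en or not (rdy and (not en or en))   — absorption
    = en or not rdy   — complement / identity
E2: en or not not (not vld and vld or not (not vld and vld or rdy))
    = en or not vld and vld or not (not vld and vld or rdy)   — double negation
    = en or not vld and vld or not rdy   — complement / identity
    = en or not rdy   — complement / identity
Both reduce to en or not rdy, so they are equivalent.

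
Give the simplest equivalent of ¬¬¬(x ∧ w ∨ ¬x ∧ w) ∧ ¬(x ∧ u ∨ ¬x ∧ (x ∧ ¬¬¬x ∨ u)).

¬w ∧ ¬u

¬¬¬(x ∧ w ∨ ¬x ∧ w) ∧ ¬(x ∧ u ∨ ¬x ∧ (x ∧ ¬¬¬x ∨ u))
= ¬(x ∧ w ∨ ¬x ∧ w) ∧ ¬(x ∧ u ∨ ¬x ∧ (x ∧ ¬¬¬x ∨ u))
= ¬w ∧ ¬(x ∧ u ∨ ¬x ∧ (x ∧ ¬¬¬x ∨ u))
= ¬w ∧ ¬(x ∧ u ∨ ¬x ∧ (x ∧ ¬x ∨ u))
= ¬w ∧ ¬(x ∧ u ∨ ¬x ∧ u)
= ¬w ∧ ¬u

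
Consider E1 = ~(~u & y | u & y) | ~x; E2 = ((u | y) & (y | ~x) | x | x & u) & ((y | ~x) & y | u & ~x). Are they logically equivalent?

No

E1: ~(~u & y | u & y) | ~x
    = ~y | ~x   (distribution)
E2: ((u | y) & (y | ~x) | x | x & u) & ((y | ~x) & y | u & ~x)
    = ((u | y) & (y | ~x) | x | x & u) & (y | u & ~x)   (absorption)
    = ((u | y) & (y | ~x) | x) & (y | u & ~x)   (absorption)
    = (y | u & ~x | x) & (y | u & ~x)   (distribution)
    = y | u & ~x   (absorption)
These differ: at u=0, x=1, y=0, E1 = 1 but E2 = 0.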